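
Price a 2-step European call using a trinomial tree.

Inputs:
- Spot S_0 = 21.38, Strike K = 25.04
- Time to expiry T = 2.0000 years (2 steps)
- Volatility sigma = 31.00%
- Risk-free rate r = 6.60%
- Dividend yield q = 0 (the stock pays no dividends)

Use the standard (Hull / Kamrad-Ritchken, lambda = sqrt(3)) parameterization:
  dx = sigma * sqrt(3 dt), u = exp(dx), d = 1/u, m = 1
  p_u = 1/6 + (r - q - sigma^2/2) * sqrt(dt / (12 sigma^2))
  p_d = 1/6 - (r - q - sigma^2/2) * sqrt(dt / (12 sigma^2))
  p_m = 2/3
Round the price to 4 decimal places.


Answer: Price = V(0,0) = 3.5780

Derivation:
dt = T/N = 1.000000; dx = sigma*sqrt(3*dt) = 0.536936
u = exp(dx) = 1.710757; d = 1/u = 0.584537
p_u = 0.183382, p_m = 0.666667, p_d = 0.149951
Discount per step: exp(-r*dt) = 0.936131
Stock lattice S(k, j) with j the centered position index:
  k=0: S(0,+0) = 21.3800
  k=1: S(1,-1) = 12.4974; S(1,+0) = 21.3800; S(1,+1) = 36.5760
  k=2: S(2,-2) = 7.3052; S(2,-1) = 12.4974; S(2,+0) = 21.3800; S(2,+1) = 36.5760; S(2,+2) = 62.5726
Terminal payoffs V(N, j) = max(S_T - K, 0):
  V(2,-2) = 0.000000; V(2,-1) = 0.000000; V(2,+0) = 0.000000; V(2,+1) = 11.535977; V(2,+2) = 37.532595
Backward induction: V(k, j) = exp(-r*dt) * [p_u * V(k+1, j+1) + p_m * V(k+1, j) + p_d * V(k+1, j-1)]
  V(1,-1) = exp(-r*dt) * [p_u*0.000000 + p_m*0.000000 + p_d*0.000000] = 0.000000
  V(1,+0) = exp(-r*dt) * [p_u*11.535977 + p_m*0.000000 + p_d*0.000000] = 1.980375
  V(1,+1) = exp(-r*dt) * [p_u*37.532595 + p_m*11.535977 + p_d*0.000000] = 13.642656
  V(0,+0) = exp(-r*dt) * [p_u*13.642656 + p_m*1.980375 + p_d*0.000000] = 3.577954


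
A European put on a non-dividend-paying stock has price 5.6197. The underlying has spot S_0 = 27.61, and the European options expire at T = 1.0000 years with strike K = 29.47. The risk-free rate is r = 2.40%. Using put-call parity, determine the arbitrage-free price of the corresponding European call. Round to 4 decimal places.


Answer: Call price = 4.4586

Derivation:
Put-call parity: C - P = S_0 * exp(-qT) - K * exp(-rT).
S_0 * exp(-qT) = 27.6100 * 1.00000000 = 27.61000000
K * exp(-rT) = 29.4700 * 0.97628571 = 28.77113987
C = P + S*exp(-qT) - K*exp(-rT)
C = 5.6197 + 27.61000000 - 28.77113987 = 4.4586


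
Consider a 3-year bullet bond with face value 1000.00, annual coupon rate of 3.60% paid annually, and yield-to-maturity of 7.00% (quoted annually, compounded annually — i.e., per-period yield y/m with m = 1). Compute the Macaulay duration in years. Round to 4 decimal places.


Answer: Macaulay duration = 2.8916 years

Derivation:
Coupon per period c = face * coupon_rate / m = 36.000000
Periods per year m = 1; per-period yield y/m = 0.070000
Number of cashflows N = 3
Cashflows (t years, CF_t, discount factor 1/(1+y/m)^(m*t), PV):
  t = 1.0000: CF_t = 36.000000, DF = 0.934579, PV = 33.644860
  t = 2.0000: CF_t = 36.000000, DF = 0.873439, PV = 31.443794
  t = 3.0000: CF_t = 1036.000000, DF = 0.816298, PV = 845.684600
Price P = sum_t PV_t = 910.773254
Macaulay numerator sum_t t * PV_t:
  t * PV_t at t = 1.0000: 33.644860
  t * PV_t at t = 2.0000: 62.887588
  t * PV_t at t = 3.0000: 2537.053801
Macaulay duration D = (sum_t t * PV_t) / P = 2633.586250 / 910.773254 = 2.891594


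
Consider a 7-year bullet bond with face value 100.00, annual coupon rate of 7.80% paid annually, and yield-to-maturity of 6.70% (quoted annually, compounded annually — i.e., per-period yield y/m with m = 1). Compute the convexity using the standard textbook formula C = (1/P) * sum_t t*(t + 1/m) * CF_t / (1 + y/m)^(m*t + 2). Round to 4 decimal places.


Answer: Convexity = 37.1127

Derivation:
Coupon per period c = face * coupon_rate / m = 7.800000
Periods per year m = 1; per-period yield y/m = 0.067000
Number of cashflows N = 7
Cashflows (t years, CF_t, discount factor 1/(1+y/m)^(m*t), PV):
  t = 1.0000: CF_t = 7.800000, DF = 0.937207, PV = 7.310216
  t = 2.0000: CF_t = 7.800000, DF = 0.878357, PV = 6.851186
  t = 3.0000: CF_t = 7.800000, DF = 0.823203, PV = 6.420980
  t = 4.0000: CF_t = 7.800000, DF = 0.771511, PV = 6.017789
  t = 5.0000: CF_t = 7.800000, DF = 0.723066, PV = 5.639914
  t = 6.0000: CF_t = 7.800000, DF = 0.677663, PV = 5.285768
  t = 7.0000: CF_t = 107.800000, DF = 0.635110, PV = 68.464876
Price P = sum_t PV_t = 105.990729
Convexity numerator sum_t t*(t + 1/m) * CF_t / (1+y/m)^(m*t + 2):
  t = 1.0000: term = 12.841961
  t = 2.0000: term = 36.106731
  t = 3.0000: term = 67.678972
  t = 4.0000: term = 105.715357
  t = 5.0000: term = 148.615779
  t = 6.0000: term = 194.997273
  t = 7.0000: term = 3367.650497
Convexity = (1/P) * sum = 3933.606570 / 105.990729 = 37.112742


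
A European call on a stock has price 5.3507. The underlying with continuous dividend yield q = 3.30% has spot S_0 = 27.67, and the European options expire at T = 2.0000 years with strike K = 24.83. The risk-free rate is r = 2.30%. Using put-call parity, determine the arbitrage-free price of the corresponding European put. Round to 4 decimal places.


Answer: Put price = 3.1617

Derivation:
Put-call parity: C - P = S_0 * exp(-qT) - K * exp(-rT).
S_0 * exp(-qT) = 27.6700 * 0.93613086 = 25.90274101
K * exp(-rT) = 24.8300 * 0.95504196 = 23.71369192
P = C - S*exp(-qT) + K*exp(-rT)
P = 5.3507 - 25.90274101 + 23.71369192 = 3.1617


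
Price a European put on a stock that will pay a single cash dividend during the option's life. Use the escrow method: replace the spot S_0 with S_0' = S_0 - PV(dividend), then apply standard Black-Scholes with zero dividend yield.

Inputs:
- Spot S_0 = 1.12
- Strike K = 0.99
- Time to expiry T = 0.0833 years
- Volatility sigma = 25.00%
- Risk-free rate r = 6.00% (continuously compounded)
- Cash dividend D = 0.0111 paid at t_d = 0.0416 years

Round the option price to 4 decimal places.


Answer: Price = 0.0016

Derivation:
PV(D) = D * exp(-r * t_d) = 0.0111 * 0.99750711 = 0.01107233
S_0' = S_0 - PV(D) = 1.1200 - 0.01107233 = 1.10892767
d1 = (ln(S_0'/K) + (r + sigma^2/2)*T) / (sigma*sqrt(T)) = 1.67758354
d2 = d1 - sigma*sqrt(T) = 1.60542919
exp(-rT) = 0.99501447
N(-d1) = 0.04671421; N(-d2) = 0.05419969
P = K * exp(-rT) * N(-d2) - S_0' * N(-d1) = 0.9900 * 0.99501447 * 0.05419969 - 1.10892767 * 0.04671421 = 0.0016


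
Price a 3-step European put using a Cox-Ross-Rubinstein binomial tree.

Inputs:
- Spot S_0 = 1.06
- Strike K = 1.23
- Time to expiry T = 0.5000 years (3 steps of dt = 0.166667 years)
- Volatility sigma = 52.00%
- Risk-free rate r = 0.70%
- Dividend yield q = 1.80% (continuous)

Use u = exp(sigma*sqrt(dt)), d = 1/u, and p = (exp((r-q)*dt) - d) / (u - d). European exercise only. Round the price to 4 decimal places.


dt = T/N = 0.166667
u = exp(sigma*sqrt(dt)) = 1.236505; d = 1/u = 0.808731
p = (exp((r-q)*dt) - d) / (u - d) = 0.442844
Discount per step: exp(-r*dt) = 0.998834
Stock lattice S(k, i) with i counting down-moves:
  k=0: S(0,0) = 1.0600
  k=1: S(1,0) = 1.3107; S(1,1) = 0.8573
  k=2: S(2,0) = 1.6207; S(2,1) = 1.0600; S(2,2) = 0.6933
  k=3: S(3,0) = 2.0040; S(3,1) = 1.3107; S(3,2) = 0.8573; S(3,3) = 0.5607
Terminal payoffs V(N, i) = max(K - S_T, 0):
  V(3,0) = 0.000000; V(3,1) = 0.000000; V(3,2) = 0.372745; V(3,3) = 0.669316
Backward induction: V(k, i) = exp(-r*dt) * [p * V(k+1, i) + (1-p) * V(k+1, i+1)].
  V(2,0) = exp(-r*dt) * [p*0.000000 + (1-p)*0.000000] = 0.000000
  V(2,1) = exp(-r*dt) * [p*0.000000 + (1-p)*0.372745] = 0.207435
  V(2,2) = exp(-r*dt) * [p*0.372745 + (1-p)*0.669316] = 0.537354
  V(1,0) = exp(-r*dt) * [p*0.000000 + (1-p)*0.207435] = 0.115439
  V(1,1) = exp(-r*dt) * [p*0.207435 + (1-p)*0.537354] = 0.390795
  V(0,0) = exp(-r*dt) * [p*0.115439 + (1-p)*0.390795] = 0.268542

Answer: Price = V(0,0) = 0.2685


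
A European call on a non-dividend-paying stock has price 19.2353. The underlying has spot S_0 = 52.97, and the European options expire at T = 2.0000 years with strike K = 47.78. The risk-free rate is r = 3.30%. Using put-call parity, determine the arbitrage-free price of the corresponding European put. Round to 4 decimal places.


Put-call parity: C - P = S_0 * exp(-qT) - K * exp(-rT).
S_0 * exp(-qT) = 52.9700 * 1.00000000 = 52.97000000
K * exp(-rT) = 47.7800 * 0.93613086 = 44.72833270
P = C - S*exp(-qT) + K*exp(-rT)
P = 19.2353 - 52.97000000 + 44.72833270 = 10.9936

Answer: Put price = 10.9936


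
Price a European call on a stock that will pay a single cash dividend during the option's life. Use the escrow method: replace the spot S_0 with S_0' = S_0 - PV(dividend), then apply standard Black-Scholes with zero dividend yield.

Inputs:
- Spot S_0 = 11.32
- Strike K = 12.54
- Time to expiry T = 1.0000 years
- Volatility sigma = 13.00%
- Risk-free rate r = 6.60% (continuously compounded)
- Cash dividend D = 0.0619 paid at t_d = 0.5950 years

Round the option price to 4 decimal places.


PV(D) = D * exp(-r * t_d) = 0.0619 * 0.96149107 = 0.05951630
S_0' = S_0 - PV(D) = 11.3200 - 0.05951630 = 11.26048370
d1 = (ln(S_0'/K) + (r + sigma^2/2)*T) / (sigma*sqrt(T)) = -0.25518428
d2 = d1 - sigma*sqrt(T) = -0.38518428
exp(-rT) = 0.93613086
N(d1) = 0.39929039; N(d2) = 0.35005045
C = S_0' * N(d1) - K * exp(-rT) * N(d2) = 11.26048370 * 0.39929039 - 12.5400 * 0.93613086 * 0.35005045 = 0.3869

Answer: Price = 0.3869


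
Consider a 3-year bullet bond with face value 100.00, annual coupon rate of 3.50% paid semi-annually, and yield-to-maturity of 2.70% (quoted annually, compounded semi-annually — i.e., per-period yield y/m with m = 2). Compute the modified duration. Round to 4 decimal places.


Answer: Modified duration = 2.8373

Derivation:
Coupon per period c = face * coupon_rate / m = 1.750000
Periods per year m = 2; per-period yield y/m = 0.013500
Number of cashflows N = 6
Cashflows (t years, CF_t, discount factor 1/(1+y/m)^(m*t), PV):
  t = 0.5000: CF_t = 1.750000, DF = 0.986680, PV = 1.726690
  t = 1.0000: CF_t = 1.750000, DF = 0.973537, PV = 1.703690
  t = 1.5000: CF_t = 1.750000, DF = 0.960569, PV = 1.680996
  t = 2.0000: CF_t = 1.750000, DF = 0.947774, PV = 1.658605
  t = 2.5000: CF_t = 1.750000, DF = 0.935150, PV = 1.636512
  t = 3.0000: CF_t = 101.750000, DF = 0.922694, PV = 93.884068
Price P = sum_t PV_t = 102.290562
First compute Macaulay numerator sum_t t * PV_t:
  t * PV_t at t = 0.5000: 0.863345
  t * PV_t at t = 1.0000: 1.703690
  t * PV_t at t = 1.5000: 2.521495
  t * PV_t at t = 2.0000: 3.317211
  t * PV_t at t = 2.5000: 4.091281
  t * PV_t at t = 3.0000: 281.652204
Macaulay duration D = 294.149225 / 102.290562 = 2.875624
Modified duration = D / (1 + y/m) = 2.875624 / (1 + 0.013500) = 2.837320


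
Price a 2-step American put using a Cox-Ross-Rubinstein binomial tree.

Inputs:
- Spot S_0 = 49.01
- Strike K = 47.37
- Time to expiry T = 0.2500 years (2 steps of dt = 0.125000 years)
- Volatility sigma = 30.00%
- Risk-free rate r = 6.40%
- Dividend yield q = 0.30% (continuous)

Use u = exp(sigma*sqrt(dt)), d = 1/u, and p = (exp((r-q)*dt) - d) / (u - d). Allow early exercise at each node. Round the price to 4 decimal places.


Answer: Price = V(0,0) = 1.8296

Derivation:
dt = T/N = 0.125000
u = exp(sigma*sqrt(dt)) = 1.111895; d = 1/u = 0.899365
p = (exp((r-q)*dt) - d) / (u - d) = 0.509523
Discount per step: exp(-r*dt) = 0.992032
Stock lattice S(k, i) with i counting down-moves:
  k=0: S(0,0) = 49.0100
  k=1: S(1,0) = 54.4940; S(1,1) = 44.0779
  k=2: S(2,0) = 60.5916; S(2,1) = 49.0100; S(2,2) = 39.6421
Terminal payoffs V(N, i) = max(K - S_T, 0):
  V(2,0) = 0.000000; V(2,1) = 0.000000; V(2,2) = 7.727875
Backward induction: V(k, i) = exp(-r*dt) * [p * V(k+1, i) + (1-p) * V(k+1, i+1)]; then take max(V_cont, immediate exercise) for American.
  V(1,0) = exp(-r*dt) * [p*0.000000 + (1-p)*0.000000] = 0.000000; exercise = 0.000000; V(1,0) = max -> 0.000000
  V(1,1) = exp(-r*dt) * [p*0.000000 + (1-p)*7.727875] = 3.760145; exercise = 3.292108; V(1,1) = max -> 3.760145
  V(0,0) = exp(-r*dt) * [p*0.000000 + (1-p)*3.760145] = 1.829570; exercise = 0.000000; V(0,0) = max -> 1.829570


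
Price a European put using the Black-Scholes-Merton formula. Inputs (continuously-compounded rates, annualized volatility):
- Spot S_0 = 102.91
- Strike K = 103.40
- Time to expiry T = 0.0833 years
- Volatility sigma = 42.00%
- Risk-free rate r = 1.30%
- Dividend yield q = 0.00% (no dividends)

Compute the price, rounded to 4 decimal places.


Answer: Price = 5.1741

Derivation:
d1 = (ln(S/K) + (r - q + 0.5*sigma^2) * T) / (sigma * sqrt(T)) = 0.03035670
d2 = d1 - sigma * sqrt(T) = -0.09086261
exp(-rT) = 0.99891769; exp(-qT) = 1.00000000
P = K * exp(-rT) * N(-d2) - S_0 * exp(-qT) * N(-d1)
N(-d1) = 0.48789129; N(-d2) = 0.53619912
P = 103.4000 * 0.99891769 * 0.53619912 - 102.9100 * 1.00000000 * 0.48789129 = 5.1741


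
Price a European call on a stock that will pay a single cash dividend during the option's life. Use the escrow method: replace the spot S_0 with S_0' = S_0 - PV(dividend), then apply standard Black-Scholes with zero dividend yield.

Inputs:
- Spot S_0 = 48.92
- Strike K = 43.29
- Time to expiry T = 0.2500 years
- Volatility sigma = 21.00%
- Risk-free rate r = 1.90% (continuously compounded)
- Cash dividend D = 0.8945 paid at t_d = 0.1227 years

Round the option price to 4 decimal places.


Answer: Price = 5.3150

Derivation:
PV(D) = D * exp(-r * t_d) = 0.8945 * 0.99767142 = 0.89241708
S_0' = S_0 - PV(D) = 48.9200 - 0.89241708 = 48.02758292
d1 = (ln(S_0'/K) + (r + sigma^2/2)*T) / (sigma*sqrt(T)) = 1.08682218
d2 = d1 - sigma*sqrt(T) = 0.98182218
exp(-rT) = 0.99526126
N(d1) = 0.86144230; N(d2) = 0.83690627
C = S_0' * N(d1) - K * exp(-rT) * N(d2) = 48.02758292 * 0.86144230 - 43.2900 * 0.99526126 * 0.83690627 = 5.3150


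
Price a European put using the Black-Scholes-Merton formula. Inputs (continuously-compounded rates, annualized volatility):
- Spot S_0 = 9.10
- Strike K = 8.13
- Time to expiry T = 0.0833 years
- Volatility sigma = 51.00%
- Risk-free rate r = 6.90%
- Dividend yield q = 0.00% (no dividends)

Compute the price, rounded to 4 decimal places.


Answer: Price = 0.1502

Derivation:
d1 = (ln(S/K) + (r - q + 0.5*sigma^2) * T) / (sigma * sqrt(T)) = 0.87838900
d2 = d1 - sigma * sqrt(T) = 0.73119413
exp(-rT) = 0.99426879; exp(-qT) = 1.00000000
P = K * exp(-rT) * N(-d2) - S_0 * exp(-qT) * N(-d1)
N(-d1) = 0.18986633; N(-d2) = 0.23233029
P = 8.1300 * 0.99426879 * 0.23233029 - 9.1000 * 1.00000000 * 0.18986633 = 0.1502


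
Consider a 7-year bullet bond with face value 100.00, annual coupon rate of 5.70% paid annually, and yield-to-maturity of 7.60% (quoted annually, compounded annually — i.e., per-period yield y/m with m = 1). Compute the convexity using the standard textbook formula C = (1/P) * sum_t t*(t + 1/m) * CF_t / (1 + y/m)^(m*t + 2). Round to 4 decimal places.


Answer: Convexity = 38.3769

Derivation:
Coupon per period c = face * coupon_rate / m = 5.700000
Periods per year m = 1; per-period yield y/m = 0.076000
Number of cashflows N = 7
Cashflows (t years, CF_t, discount factor 1/(1+y/m)^(m*t), PV):
  t = 1.0000: CF_t = 5.700000, DF = 0.929368, PV = 5.297398
  t = 2.0000: CF_t = 5.700000, DF = 0.863725, PV = 4.923232
  t = 3.0000: CF_t = 5.700000, DF = 0.802718, PV = 4.575495
  t = 4.0000: CF_t = 5.700000, DF = 0.746021, PV = 4.252318
  t = 5.0000: CF_t = 5.700000, DF = 0.693328, PV = 3.951969
  t = 6.0000: CF_t = 5.700000, DF = 0.644357, PV = 3.672833
  t = 7.0000: CF_t = 105.700000, DF = 0.598845, PV = 63.297869
Price P = sum_t PV_t = 89.971114
Convexity numerator sum_t t*(t + 1/m) * CF_t / (1+y/m)^(m*t + 2):
  t = 1.0000: term = 9.150989
  t = 2.0000: term = 25.513910
  t = 3.0000: term = 47.423625
  t = 4.0000: term = 73.456668
  t = 5.0000: term = 102.402418
  t = 6.0000: term = 133.237347
  t = 7.0000: term = 3061.629066
Convexity = (1/P) * sum = 3452.814023 / 89.971114 = 38.376918


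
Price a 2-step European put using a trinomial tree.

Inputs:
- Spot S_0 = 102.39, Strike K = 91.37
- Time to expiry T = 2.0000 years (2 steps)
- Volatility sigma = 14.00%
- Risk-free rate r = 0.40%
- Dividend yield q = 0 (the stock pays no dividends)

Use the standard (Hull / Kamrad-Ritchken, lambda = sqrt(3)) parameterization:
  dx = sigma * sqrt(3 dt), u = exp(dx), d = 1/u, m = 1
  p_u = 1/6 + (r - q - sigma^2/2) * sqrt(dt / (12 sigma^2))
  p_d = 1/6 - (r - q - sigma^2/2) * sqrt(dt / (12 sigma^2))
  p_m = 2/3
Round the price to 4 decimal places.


Answer: Price = V(0,0) = 3.5021

Derivation:
dt = T/N = 1.000000; dx = sigma*sqrt(3*dt) = 0.242487
u = exp(dx) = 1.274415; d = 1/u = 0.784674
p_u = 0.154707, p_m = 0.666667, p_d = 0.178626
Discount per step: exp(-r*dt) = 0.996008
Stock lattice S(k, j) with j the centered position index:
  k=0: S(0,+0) = 102.3900
  k=1: S(1,-1) = 80.3428; S(1,+0) = 102.3900; S(1,+1) = 130.4873
  k=2: S(2,-2) = 63.0429; S(2,-1) = 80.3428; S(2,+0) = 102.3900; S(2,+1) = 130.4873; S(2,+2) = 166.2950
Terminal payoffs V(N, j) = max(K - S_T, 0):
  V(2,-2) = 28.327139; V(2,-1) = 11.027244; V(2,+0) = 0.000000; V(2,+1) = 0.000000; V(2,+2) = 0.000000
Backward induction: V(k, j) = exp(-r*dt) * [p_u * V(k+1, j+1) + p_m * V(k+1, j) + p_d * V(k+1, j-1)]
  V(1,-1) = exp(-r*dt) * [p_u*0.000000 + p_m*11.027244 + p_d*28.327139] = 12.361914
  V(1,+0) = exp(-r*dt) * [p_u*0.000000 + p_m*0.000000 + p_d*11.027244] = 1.961890
  V(1,+1) = exp(-r*dt) * [p_u*0.000000 + p_m*0.000000 + p_d*0.000000] = 0.000000
  V(0,+0) = exp(-r*dt) * [p_u*0.000000 + p_m*1.961890 + p_d*12.361914] = 3.502050


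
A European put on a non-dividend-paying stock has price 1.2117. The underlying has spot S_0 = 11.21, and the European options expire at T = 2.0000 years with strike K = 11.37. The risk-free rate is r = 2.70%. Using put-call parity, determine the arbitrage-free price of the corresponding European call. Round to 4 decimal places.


Put-call parity: C - P = S_0 * exp(-qT) - K * exp(-rT).
S_0 * exp(-qT) = 11.2100 * 1.00000000 = 11.21000000
K * exp(-rT) = 11.3700 * 0.94743211 = 10.77230305
C = P + S*exp(-qT) - K*exp(-rT)
C = 1.2117 + 11.21000000 - 10.77230305 = 1.6494

Answer: Call price = 1.6494


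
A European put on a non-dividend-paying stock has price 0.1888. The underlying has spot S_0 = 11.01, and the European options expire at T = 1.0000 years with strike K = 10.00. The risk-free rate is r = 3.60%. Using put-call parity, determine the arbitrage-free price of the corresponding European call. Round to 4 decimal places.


Answer: Call price = 1.5524

Derivation:
Put-call parity: C - P = S_0 * exp(-qT) - K * exp(-rT).
S_0 * exp(-qT) = 11.0100 * 1.00000000 = 11.01000000
K * exp(-rT) = 10.0000 * 0.96464029 = 9.64640293
C = P + S*exp(-qT) - K*exp(-rT)
C = 0.1888 + 11.01000000 - 9.64640293 = 1.5524


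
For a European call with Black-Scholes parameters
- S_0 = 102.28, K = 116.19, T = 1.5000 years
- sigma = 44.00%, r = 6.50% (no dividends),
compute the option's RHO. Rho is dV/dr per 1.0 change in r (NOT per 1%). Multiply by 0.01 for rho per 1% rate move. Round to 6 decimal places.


Answer: Rho = 58.896224

Derivation:
d1 = 0.2137502098; d2 = -0.3251375336
phi(d1) = 0.3899319239; exp(-qT) = 1.0000000000; exp(-rT) = 0.9071023416
N(d2) = 0.3725384916
Rho = K*T*exp(-rT)*N(d2) = 116.1900 * 1.5000 * 0.9071023416 * 0.3725384916 = 58.896224


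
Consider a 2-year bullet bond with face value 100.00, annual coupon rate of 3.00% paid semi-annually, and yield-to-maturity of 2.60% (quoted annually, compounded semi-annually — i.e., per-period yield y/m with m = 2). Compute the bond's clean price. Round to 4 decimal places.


Coupon per period c = face * coupon_rate / m = 1.500000
Periods per year m = 2; per-period yield y/m = 0.013000
Number of cashflows N = 4
Cashflows (t years, CF_t, discount factor 1/(1+y/m)^(m*t), PV):
  t = 0.5000: CF_t = 1.500000, DF = 0.987167, PV = 1.480750
  t = 1.0000: CF_t = 1.500000, DF = 0.974498, PV = 1.461748
  t = 1.5000: CF_t = 1.500000, DF = 0.961992, PV = 1.442989
  t = 2.0000: CF_t = 101.500000, DF = 0.949647, PV = 96.389174
Price P = sum_t PV_t = 100.774661

Answer: Price = 100.7747


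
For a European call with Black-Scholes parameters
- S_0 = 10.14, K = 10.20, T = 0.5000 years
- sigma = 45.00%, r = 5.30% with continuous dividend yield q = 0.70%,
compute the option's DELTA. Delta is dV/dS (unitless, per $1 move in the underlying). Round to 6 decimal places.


d1 = 0.2128400144; d2 = -0.1053580371
phi(d1) = 0.3900076327; exp(-qT) = 0.9965061179; exp(-rT) = 0.9738480438
N(d1) = 0.5842741241
Delta = exp(-qT) * N(d1) = 0.9965061179 * 0.5842741241 = 0.582233

Answer: Delta = 0.582233


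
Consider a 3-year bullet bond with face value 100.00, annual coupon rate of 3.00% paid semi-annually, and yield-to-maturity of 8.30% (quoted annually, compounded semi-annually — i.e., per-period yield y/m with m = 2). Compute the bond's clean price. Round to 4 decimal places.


Coupon per period c = face * coupon_rate / m = 1.500000
Periods per year m = 2; per-period yield y/m = 0.041500
Number of cashflows N = 6
Cashflows (t years, CF_t, discount factor 1/(1+y/m)^(m*t), PV):
  t = 0.5000: CF_t = 1.500000, DF = 0.960154, PV = 1.440230
  t = 1.0000: CF_t = 1.500000, DF = 0.921895, PV = 1.382842
  t = 1.5000: CF_t = 1.500000, DF = 0.885161, PV = 1.327741
  t = 2.0000: CF_t = 1.500000, DF = 0.849890, PV = 1.274836
  t = 2.5000: CF_t = 1.500000, DF = 0.816025, PV = 1.224038
  t = 3.0000: CF_t = 101.500000, DF = 0.783510, PV = 79.526230
Price P = sum_t PV_t = 86.175918

Answer: Price = 86.1759


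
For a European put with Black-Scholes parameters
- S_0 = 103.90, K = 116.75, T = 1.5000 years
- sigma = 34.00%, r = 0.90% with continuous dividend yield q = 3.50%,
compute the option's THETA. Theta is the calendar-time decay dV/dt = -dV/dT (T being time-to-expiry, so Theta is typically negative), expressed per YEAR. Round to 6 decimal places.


d1 = -0.1654750357; d2 = -0.5818882920
phi(d1) = 0.3935175836; exp(-qT) = 0.9488543211; exp(-rT) = 0.9865907163
Theta = -S*exp(-qT)*phi(d1)*sigma/(2*sqrt(T)) + r*K*exp(-rT)*N(-d2) - q*S*exp(-qT)*N(-d1)
N(-d1) = 0.5657149512; N(-d2) = 0.7196790364; sqrt(T) = 1.2247448714
Term 1 = -103.9000 * 0.9488543211 * 0.3935175836 * 0.3400 / (2 * 1.2247448714) = -5.3849604988
Term 2 = 0.0090 * 116.7500 * 0.9865907163 * 0.7196790364 = 0.7460626103
Term 3 = -0.0350 * 103.9000 * 0.9488543211 * 0.5657149512 = -1.9520043827
Theta = -5.3849604988 + (0.7460626103) + (-1.9520043827) = -6.590902

Answer: Theta = -6.590902


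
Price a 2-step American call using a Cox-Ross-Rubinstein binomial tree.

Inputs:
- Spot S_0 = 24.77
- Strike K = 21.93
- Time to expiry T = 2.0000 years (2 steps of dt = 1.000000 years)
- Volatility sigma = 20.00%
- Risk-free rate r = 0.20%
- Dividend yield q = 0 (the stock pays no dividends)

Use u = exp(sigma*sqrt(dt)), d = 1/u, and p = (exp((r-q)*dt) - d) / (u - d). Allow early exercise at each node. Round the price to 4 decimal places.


Answer: Price = V(0,0) = 4.5024

Derivation:
dt = T/N = 1.000000
u = exp(sigma*sqrt(dt)) = 1.221403; d = 1/u = 0.818731
p = (exp((r-q)*dt) - d) / (u - d) = 0.455138
Discount per step: exp(-r*dt) = 0.998002
Stock lattice S(k, i) with i counting down-moves:
  k=0: S(0,0) = 24.7700
  k=1: S(1,0) = 30.2541; S(1,1) = 20.2800
  k=2: S(2,0) = 36.9525; S(2,1) = 24.7700; S(2,2) = 16.6038
Terminal payoffs V(N, i) = max(S_T - K, 0):
  V(2,0) = 15.022498; V(2,1) = 2.840000; V(2,2) = 0.000000
Backward induction: V(k, i) = exp(-r*dt) * [p * V(k+1, i) + (1-p) * V(k+1, i+1)]; then take max(V_cont, immediate exercise) for American.
  V(1,0) = exp(-r*dt) * [p*15.022498 + (1-p)*2.840000] = 8.367962; exercise = 8.324146; V(1,0) = max -> 8.367962
  V(1,1) = exp(-r*dt) * [p*2.840000 + (1-p)*0.000000] = 1.290009; exercise = 0.000000; V(1,1) = max -> 1.290009
  V(0,0) = exp(-r*dt) * [p*8.367962 + (1-p)*1.290009] = 4.502439; exercise = 2.840000; V(0,0) = max -> 4.502439


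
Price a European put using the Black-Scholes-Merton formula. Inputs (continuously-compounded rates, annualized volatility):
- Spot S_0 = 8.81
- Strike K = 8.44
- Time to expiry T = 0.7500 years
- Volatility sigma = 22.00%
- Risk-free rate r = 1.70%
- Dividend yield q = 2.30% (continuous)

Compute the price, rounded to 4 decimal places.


d1 = (ln(S/K) + (r - q + 0.5*sigma^2) * T) / (sigma * sqrt(T)) = 0.29683746
d2 = d1 - sigma * sqrt(T) = 0.10631187
exp(-rT) = 0.98733094; exp(-qT) = 0.98289793
P = K * exp(-rT) * N(-d2) - S_0 * exp(-qT) * N(-d1)
N(-d1) = 0.38329530; N(-d2) = 0.45766746
P = 8.4400 * 0.98733094 * 0.45766746 - 8.8100 * 0.98289793 * 0.38329530 = 0.4947

Answer: Price = 0.4947


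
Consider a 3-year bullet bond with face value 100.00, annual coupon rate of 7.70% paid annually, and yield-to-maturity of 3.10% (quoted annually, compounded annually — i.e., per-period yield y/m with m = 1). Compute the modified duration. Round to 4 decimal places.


Coupon per period c = face * coupon_rate / m = 7.700000
Periods per year m = 1; per-period yield y/m = 0.031000
Number of cashflows N = 3
Cashflows (t years, CF_t, discount factor 1/(1+y/m)^(m*t), PV):
  t = 1.0000: CF_t = 7.700000, DF = 0.969932, PV = 7.468477
  t = 2.0000: CF_t = 7.700000, DF = 0.940768, PV = 7.243916
  t = 3.0000: CF_t = 107.700000, DF = 0.912481, PV = 98.274243
Price P = sum_t PV_t = 112.986636
First compute Macaulay numerator sum_t t * PV_t:
  t * PV_t at t = 1.0000: 7.468477
  t * PV_t at t = 2.0000: 14.487832
  t * PV_t at t = 3.0000: 294.822729
Macaulay duration D = 316.779038 / 112.986636 = 2.803686
Modified duration = D / (1 + y/m) = 2.803686 / (1 + 0.031000) = 2.719385

Answer: Modified duration = 2.7194


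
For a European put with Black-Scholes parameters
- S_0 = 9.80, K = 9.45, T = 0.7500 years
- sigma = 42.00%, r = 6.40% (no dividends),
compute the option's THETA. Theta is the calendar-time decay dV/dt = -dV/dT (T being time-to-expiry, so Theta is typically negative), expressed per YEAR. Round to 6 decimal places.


Answer: Theta = -0.593527

Derivation:
d1 = 0.4138162018; d2 = 0.0500855322
phi(d1) = 0.3662055623; exp(-qT) = 1.0000000000; exp(-rT) = 0.9531337871
Theta = -S*exp(-qT)*phi(d1)*sigma/(2*sqrt(T)) + r*K*exp(-rT)*N(-d2) - q*S*exp(-qT)*N(-d1)
N(-d1) = 0.3395043588; N(-d2) = 0.4800271144; sqrt(T) = 0.8660254038
Term 1 = -9.8000 * 1.0000000000 * 0.3662055623 * 0.4200 / (2 * 0.8660254038) = -0.8702412700
Term 2 = 0.0640 * 9.4500 * 0.9531337871 * 0.4800271144 = 0.2767141812
Term 3 = 0 (no dividend yield, q = 0)
Theta = -0.8702412700 + (0.2767141812) + (0.0000000000) = -0.593527


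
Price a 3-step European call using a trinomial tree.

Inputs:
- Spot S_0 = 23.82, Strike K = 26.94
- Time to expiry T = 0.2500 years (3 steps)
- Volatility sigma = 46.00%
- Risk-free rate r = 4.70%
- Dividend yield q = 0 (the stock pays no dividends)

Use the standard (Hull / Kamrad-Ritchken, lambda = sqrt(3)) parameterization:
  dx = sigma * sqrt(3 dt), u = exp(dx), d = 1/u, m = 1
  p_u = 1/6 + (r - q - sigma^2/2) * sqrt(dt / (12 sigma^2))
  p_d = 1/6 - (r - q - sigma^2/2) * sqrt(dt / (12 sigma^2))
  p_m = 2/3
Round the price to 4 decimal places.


Answer: Price = V(0,0) = 1.2602

Derivation:
dt = T/N = 0.083333; dx = sigma*sqrt(3*dt) = 0.230000
u = exp(dx) = 1.258600; d = 1/u = 0.794534
p_u = 0.156014, p_m = 0.666667, p_d = 0.177319
Discount per step: exp(-r*dt) = 0.996091
Stock lattice S(k, j) with j the centered position index:
  k=0: S(0,+0) = 23.8200
  k=1: S(1,-1) = 18.9258; S(1,+0) = 23.8200; S(1,+1) = 29.9799
  k=2: S(2,-2) = 15.0372; S(2,-1) = 18.9258; S(2,+0) = 23.8200; S(2,+1) = 29.9799; S(2,+2) = 37.7326
  k=3: S(3,-3) = 11.9475; S(3,-2) = 15.0372; S(3,-1) = 18.9258; S(3,+0) = 23.8200; S(3,+1) = 29.9799; S(3,+2) = 37.7326; S(3,+3) = 47.4903
Terminal payoffs V(N, j) = max(S_T - K, 0):
  V(3,-3) = 0.000000; V(3,-2) = 0.000000; V(3,-1) = 0.000000; V(3,+0) = 0.000000; V(3,+1) = 3.039852; V(3,+2) = 10.792642; V(3,+3) = 20.550304
Backward induction: V(k, j) = exp(-r*dt) * [p_u * V(k+1, j+1) + p_m * V(k+1, j) + p_d * V(k+1, j-1)]
  V(2,-2) = exp(-r*dt) * [p_u*0.000000 + p_m*0.000000 + p_d*0.000000] = 0.000000
  V(2,-1) = exp(-r*dt) * [p_u*0.000000 + p_m*0.000000 + p_d*0.000000] = 0.000000
  V(2,+0) = exp(-r*dt) * [p_u*3.039852 + p_m*0.000000 + p_d*0.000000] = 0.472407
  V(2,+1) = exp(-r*dt) * [p_u*10.792642 + p_m*3.039852 + p_d*0.000000] = 3.695873
  V(2,+2) = exp(-r*dt) * [p_u*20.550304 + p_m*10.792642 + p_d*3.039852] = 10.897498
  V(1,-1) = exp(-r*dt) * [p_u*0.472407 + p_m*0.000000 + p_d*0.000000] = 0.073414
  V(1,+0) = exp(-r*dt) * [p_u*3.695873 + p_m*0.472407 + p_d*0.000000] = 0.888063
  V(1,+1) = exp(-r*dt) * [p_u*10.897498 + p_m*3.695873 + p_d*0.472407] = 4.231245
  V(0,+0) = exp(-r*dt) * [p_u*4.231245 + p_m*0.888063 + p_d*0.073414] = 1.260249


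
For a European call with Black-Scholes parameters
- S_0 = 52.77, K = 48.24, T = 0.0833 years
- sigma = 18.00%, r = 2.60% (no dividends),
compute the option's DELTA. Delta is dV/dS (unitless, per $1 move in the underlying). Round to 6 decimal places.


Answer: Delta = 0.963700

Derivation:
d1 = 1.7953325253; d2 = 1.7433813944
phi(d1) = 0.0796153814; exp(-qT) = 1.0000000000; exp(-rT) = 0.9978365437
N(d1) = 0.9636996321
Delta = exp(-qT) * N(d1) = 1.0000000000 * 0.9636996321 = 0.963700


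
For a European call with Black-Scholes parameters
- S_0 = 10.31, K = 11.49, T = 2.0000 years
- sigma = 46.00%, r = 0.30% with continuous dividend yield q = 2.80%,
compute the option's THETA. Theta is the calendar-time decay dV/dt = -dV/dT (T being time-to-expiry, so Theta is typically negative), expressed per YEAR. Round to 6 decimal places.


d1 = 0.0818356293; d2 = -0.5687026094
phi(d1) = 0.3976086423; exp(-qT) = 0.9455391359; exp(-rT) = 0.9940179641
Theta = -S*exp(-qT)*phi(d1)*sigma/(2*sqrt(T)) - r*K*exp(-rT)*N(d2) + q*S*exp(-qT)*N(d1)
N(d1) = 0.5326112885; N(d2) = 0.2847789884; sqrt(T) = 1.4142135624
Term 1 = -10.3100 * 0.9455391359 * 0.3976086423 * 0.4600 / (2 * 1.4142135624) = -0.6303863897
Term 2 = -0.0030 * 11.4900 * 0.9940179641 * 0.2847789884 = -0.0097576101
Term 3 = 0.0280 * 10.3100 * 0.9455391359 * 0.5326112885 = 0.1453806387
Theta = -0.6303863897 + (-0.0097576101) + (0.1453806387) = -0.494763

Answer: Theta = -0.494763


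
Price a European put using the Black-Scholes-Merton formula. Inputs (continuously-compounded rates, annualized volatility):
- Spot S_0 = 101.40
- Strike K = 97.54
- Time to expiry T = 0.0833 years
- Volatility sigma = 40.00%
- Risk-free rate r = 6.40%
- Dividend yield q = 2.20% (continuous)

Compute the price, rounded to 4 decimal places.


Answer: Price = 2.7686

Derivation:
d1 = (ln(S/K) + (r - q + 0.5*sigma^2) * T) / (sigma * sqrt(T)) = 0.42420469
d2 = d1 - sigma * sqrt(T) = 0.30875773
exp(-rT) = 0.99468299; exp(-qT) = 0.99816908
P = K * exp(-rT) * N(-d2) - S_0 * exp(-qT) * N(-d1)
N(-d1) = 0.33570827; N(-d2) = 0.37875291
P = 97.5400 * 0.99468299 * 0.37875291 - 101.4000 * 0.99816908 * 0.33570827 = 2.7686


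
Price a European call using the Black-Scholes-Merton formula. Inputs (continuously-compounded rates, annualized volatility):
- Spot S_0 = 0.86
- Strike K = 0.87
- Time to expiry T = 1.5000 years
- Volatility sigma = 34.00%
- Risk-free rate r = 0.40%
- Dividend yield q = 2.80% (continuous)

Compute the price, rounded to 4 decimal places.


Answer: Price = 0.1201

Derivation:
d1 = (ln(S/K) + (r - q + 0.5*sigma^2) * T) / (sigma * sqrt(T)) = 0.09399119
d2 = d1 - sigma * sqrt(T) = -0.32242207
exp(-rT) = 0.99401796; exp(-qT) = 0.95886978
C = S_0 * exp(-qT) * N(d1) - K * exp(-rT) * N(d2)
N(d1) = 0.53744192; N(d2) = 0.37356648
C = 0.8600 * 0.95886978 * 0.53744192 - 0.8700 * 0.99401796 * 0.37356648 = 0.1201


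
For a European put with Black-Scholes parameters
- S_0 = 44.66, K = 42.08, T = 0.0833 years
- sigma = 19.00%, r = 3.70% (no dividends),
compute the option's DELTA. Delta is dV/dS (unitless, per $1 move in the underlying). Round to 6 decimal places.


Answer: Delta = -0.121251

Derivation:
d1 = 1.1687544308; d2 = 1.1139171260
phi(d1) = 0.2015068319; exp(-qT) = 1.0000000000; exp(-rT) = 0.9969226448
N(-d1) = 0.1212512925
Delta = -exp(-qT) * N(-d1) = -1.0000000000 * 0.1212512925 = -0.121251


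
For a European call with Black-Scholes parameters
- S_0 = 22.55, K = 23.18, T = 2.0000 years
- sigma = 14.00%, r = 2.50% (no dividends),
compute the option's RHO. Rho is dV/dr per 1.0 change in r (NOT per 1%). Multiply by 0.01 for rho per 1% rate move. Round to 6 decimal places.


d1 = 0.2123604704; d2 = 0.0143705717
phi(d1) = 0.3900473964; exp(-qT) = 1.0000000000; exp(-rT) = 0.9512294245
N(d2) = 0.5057328313
Rho = K*T*exp(-rT)*N(d2) = 23.1800 * 2.0000 * 0.9512294245 * 0.5057328313 = 22.302310

Answer: Rho = 22.302310


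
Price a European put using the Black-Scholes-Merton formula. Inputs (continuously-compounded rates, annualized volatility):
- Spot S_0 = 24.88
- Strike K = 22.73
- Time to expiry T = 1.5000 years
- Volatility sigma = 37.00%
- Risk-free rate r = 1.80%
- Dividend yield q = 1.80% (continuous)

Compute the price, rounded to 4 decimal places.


Answer: Price = 3.1878

Derivation:
d1 = (ln(S/K) + (r - q + 0.5*sigma^2) * T) / (sigma * sqrt(T)) = 0.42602062
d2 = d1 - sigma * sqrt(T) = -0.02713498
exp(-rT) = 0.97336124; exp(-qT) = 0.97336124
P = K * exp(-rT) * N(-d2) - S_0 * exp(-qT) * N(-d1)
N(-d1) = 0.33504641; N(-d2) = 0.51082396
P = 22.7300 * 0.97336124 * 0.51082396 - 24.8800 * 0.97336124 * 0.33504641 = 3.1878


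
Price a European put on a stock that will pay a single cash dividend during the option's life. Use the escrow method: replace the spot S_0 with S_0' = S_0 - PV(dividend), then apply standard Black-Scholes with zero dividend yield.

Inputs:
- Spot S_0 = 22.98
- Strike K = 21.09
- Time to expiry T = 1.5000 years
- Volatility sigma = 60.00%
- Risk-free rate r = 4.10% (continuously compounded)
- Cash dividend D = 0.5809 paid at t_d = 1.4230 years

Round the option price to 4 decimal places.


PV(D) = D * exp(-r * t_d) = 0.5809 * 0.94332633 = 0.54797827
S_0' = S_0 - PV(D) = 22.9800 - 0.54797827 = 22.43202173
d1 = (ln(S_0'/K) + (r + sigma^2/2)*T) / (sigma*sqrt(T)) = 0.53506448
d2 = d1 - sigma*sqrt(T) = -0.19978244
exp(-rT) = 0.94035295
N(-d1) = 0.29630264; N(-d2) = 0.57917463
P = K * exp(-rT) * N(-d2) - S_0' * N(-d1) = 21.0900 * 0.94035295 * 0.57917463 - 22.43202173 * 0.29630264 = 4.8395

Answer: Price = 4.8395


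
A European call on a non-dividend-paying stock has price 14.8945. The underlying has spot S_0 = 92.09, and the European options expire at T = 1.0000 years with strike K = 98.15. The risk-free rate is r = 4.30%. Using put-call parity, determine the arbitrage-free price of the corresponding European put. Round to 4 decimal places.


Answer: Put price = 16.8235

Derivation:
Put-call parity: C - P = S_0 * exp(-qT) - K * exp(-rT).
S_0 * exp(-qT) = 92.0900 * 1.00000000 = 92.09000000
K * exp(-rT) = 98.1500 * 0.95791139 = 94.01900294
P = C - S*exp(-qT) + K*exp(-rT)
P = 14.8945 - 92.09000000 + 94.01900294 = 16.8235


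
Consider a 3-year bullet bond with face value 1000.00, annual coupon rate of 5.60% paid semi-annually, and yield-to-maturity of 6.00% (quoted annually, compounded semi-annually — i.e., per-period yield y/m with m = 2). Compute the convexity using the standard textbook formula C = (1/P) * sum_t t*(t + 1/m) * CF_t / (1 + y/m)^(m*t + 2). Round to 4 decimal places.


Answer: Convexity = 9.0293

Derivation:
Coupon per period c = face * coupon_rate / m = 28.000000
Periods per year m = 2; per-period yield y/m = 0.030000
Number of cashflows N = 6
Cashflows (t years, CF_t, discount factor 1/(1+y/m)^(m*t), PV):
  t = 0.5000: CF_t = 28.000000, DF = 0.970874, PV = 27.184466
  t = 1.0000: CF_t = 28.000000, DF = 0.942596, PV = 26.392685
  t = 1.5000: CF_t = 28.000000, DF = 0.915142, PV = 25.623966
  t = 2.0000: CF_t = 28.000000, DF = 0.888487, PV = 24.877637
  t = 2.5000: CF_t = 28.000000, DF = 0.862609, PV = 24.153046
  t = 3.0000: CF_t = 1028.000000, DF = 0.837484, PV = 860.933816
Price P = sum_t PV_t = 989.165617
Convexity numerator sum_t t*(t + 1/m) * CF_t / (1+y/m)^(m*t + 2):
  t = 0.5000: term = 12.811983
  t = 1.0000: term = 37.316456
  t = 1.5000: term = 72.459138
  t = 2.0000: term = 117.247796
  t = 2.5000: term = 170.749217
  t = 3.0000: term = 8520.883275
Convexity = (1/P) * sum = 8931.467866 / 989.165617 = 9.029295


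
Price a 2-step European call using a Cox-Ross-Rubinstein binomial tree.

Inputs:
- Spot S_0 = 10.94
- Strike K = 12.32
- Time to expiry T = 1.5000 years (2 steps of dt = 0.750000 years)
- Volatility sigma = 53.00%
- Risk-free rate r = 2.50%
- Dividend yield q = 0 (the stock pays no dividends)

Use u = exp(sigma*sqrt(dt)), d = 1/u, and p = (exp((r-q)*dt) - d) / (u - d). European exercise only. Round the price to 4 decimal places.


dt = T/N = 0.750000
u = exp(sigma*sqrt(dt)) = 1.582480; d = 1/u = 0.631919
p = (exp((r-q)*dt) - d) / (u - d) = 0.407136
Discount per step: exp(-r*dt) = 0.981425
Stock lattice S(k, i) with i counting down-moves:
  k=0: S(0,0) = 10.9400
  k=1: S(1,0) = 17.3123; S(1,1) = 6.9132
  k=2: S(2,0) = 27.3964; S(2,1) = 10.9400; S(2,2) = 4.3686
Terminal payoffs V(N, i) = max(S_T - K, 0):
  V(2,0) = 15.076430; V(2,1) = 0.000000; V(2,2) = 0.000000
Backward induction: V(k, i) = exp(-r*dt) * [p * V(k+1, i) + (1-p) * V(k+1, i+1)].
  V(1,0) = exp(-r*dt) * [p*15.076430 + (1-p)*0.000000] = 6.024138
  V(1,1) = exp(-r*dt) * [p*0.000000 + (1-p)*0.000000] = 0.000000
  V(0,0) = exp(-r*dt) * [p*6.024138 + (1-p)*0.000000] = 2.407084

Answer: Price = V(0,0) = 2.4071


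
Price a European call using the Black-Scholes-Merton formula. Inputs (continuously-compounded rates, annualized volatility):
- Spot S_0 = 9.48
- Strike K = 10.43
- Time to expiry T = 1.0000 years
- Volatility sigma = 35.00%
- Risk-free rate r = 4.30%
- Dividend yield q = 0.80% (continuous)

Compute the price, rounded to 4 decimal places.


d1 = (ln(S/K) + (r - q + 0.5*sigma^2) * T) / (sigma * sqrt(T)) = 0.00213728
d2 = d1 - sigma * sqrt(T) = -0.34786272
exp(-rT) = 0.95791139; exp(-qT) = 0.99203191
C = S_0 * exp(-qT) * N(d1) - K * exp(-rT) * N(d2)
N(d1) = 0.50085265; N(d2) = 0.36397164
C = 9.4800 * 0.99203191 * 0.50085265 - 10.4300 * 0.95791139 * 0.36397164 = 1.0738

Answer: Price = 1.0738


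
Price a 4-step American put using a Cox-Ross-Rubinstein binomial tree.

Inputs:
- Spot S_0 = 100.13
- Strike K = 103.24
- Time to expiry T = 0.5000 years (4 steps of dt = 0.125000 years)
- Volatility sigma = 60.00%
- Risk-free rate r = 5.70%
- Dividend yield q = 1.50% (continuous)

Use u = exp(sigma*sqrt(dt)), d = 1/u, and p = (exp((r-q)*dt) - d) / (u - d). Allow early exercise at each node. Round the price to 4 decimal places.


Answer: Price = V(0,0) = 17.2738

Derivation:
dt = T/N = 0.125000
u = exp(sigma*sqrt(dt)) = 1.236311; d = 1/u = 0.808858
p = (exp((r-q)*dt) - d) / (u - d) = 0.459479
Discount per step: exp(-r*dt) = 0.992900
Stock lattice S(k, i) with i counting down-moves:
  k=0: S(0,0) = 100.1300
  k=1: S(1,0) = 123.7918; S(1,1) = 80.9909
  k=2: S(2,0) = 153.0452; S(2,1) = 100.1300; S(2,2) = 65.5102
  k=3: S(3,0) = 189.2115; S(3,1) = 123.7918; S(3,2) = 80.9909; S(3,3) = 52.9884
  k=4: S(4,0) = 233.9243; S(4,1) = 153.0452; S(4,2) = 100.1300; S(4,3) = 65.5102; S(4,4) = 42.8601
Terminal payoffs V(N, i) = max(K - S_T, 0):
  V(4,0) = 0.000000; V(4,1) = 0.000000; V(4,2) = 3.110000; V(4,3) = 37.729838; V(4,4) = 60.379905
Backward induction: V(k, i) = exp(-r*dt) * [p * V(k+1, i) + (1-p) * V(k+1, i+1)]; then take max(V_cont, immediate exercise) for American.
  V(3,0) = exp(-r*dt) * [p*0.000000 + (1-p)*0.000000] = 0.000000; exercise = 0.000000; V(3,0) = max -> 0.000000
  V(3,1) = exp(-r*dt) * [p*0.000000 + (1-p)*3.110000] = 1.669085; exercise = 0.000000; V(3,1) = max -> 1.669085
  V(3,2) = exp(-r*dt) * [p*3.110000 + (1-p)*37.729838] = 21.667804; exercise = 22.249059; V(3,2) = max -> 22.249059
  V(3,3) = exp(-r*dt) * [p*37.729838 + (1-p)*60.379905] = 49.617878; exercise = 50.251589; V(3,3) = max -> 50.251589
  V(2,0) = exp(-r*dt) * [p*0.000000 + (1-p)*1.669085] = 0.895770; exercise = 0.000000; V(2,0) = max -> 0.895770
  V(2,1) = exp(-r*dt) * [p*1.669085 + (1-p)*22.249059] = 12.702160; exercise = 3.110000; V(2,1) = max -> 12.702160
  V(2,2) = exp(-r*dt) * [p*22.249059 + (1-p)*50.251589] = 37.119584; exercise = 37.729838; V(2,2) = max -> 37.729838
  V(1,0) = exp(-r*dt) * [p*0.895770 + (1-p)*12.702160] = 7.225701; exercise = 0.000000; V(1,0) = max -> 7.225701
  V(1,1) = exp(-r*dt) * [p*12.702160 + (1-p)*37.729838] = 26.043912; exercise = 22.249059; V(1,1) = max -> 26.043912
  V(0,0) = exp(-r*dt) * [p*7.225701 + (1-p)*26.043912] = 17.273818; exercise = 3.110000; V(0,0) = max -> 17.273818


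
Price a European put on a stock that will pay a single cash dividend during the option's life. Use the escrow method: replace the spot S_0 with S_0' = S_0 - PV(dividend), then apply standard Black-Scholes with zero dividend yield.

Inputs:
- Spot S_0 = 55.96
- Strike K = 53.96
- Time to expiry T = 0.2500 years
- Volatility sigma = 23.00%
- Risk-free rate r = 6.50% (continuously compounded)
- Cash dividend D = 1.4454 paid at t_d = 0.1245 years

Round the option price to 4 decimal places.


Answer: Price = 1.8153

Derivation:
PV(D) = D * exp(-r * t_d) = 1.4454 * 0.99194016 = 1.43375030
S_0' = S_0 - PV(D) = 55.9600 - 1.43375030 = 54.52624970
d1 = (ln(S_0'/K) + (r + sigma^2/2)*T) / (sigma*sqrt(T)) = 0.28958000
d2 = d1 - sigma*sqrt(T) = 0.17458000
exp(-rT) = 0.98388132
N(-d1) = 0.38606878; N(-d2) = 0.43070483
P = K * exp(-rT) * N(-d2) - S_0' * N(-d1) = 53.9600 * 0.98388132 * 0.43070483 - 54.52624970 * 0.38606878 = 1.8153
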